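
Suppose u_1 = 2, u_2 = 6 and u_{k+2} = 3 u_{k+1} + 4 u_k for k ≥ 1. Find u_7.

u_3 = 3(6) + 4(2) = 26
u_4 = 3(26) + 4(6) = 102
u_5 = 3(102) + 4(26) = 410
u_6 = 3(410) + 4(102) = 1638
u_7 = 3(1638) + 4(410) = 6554

6554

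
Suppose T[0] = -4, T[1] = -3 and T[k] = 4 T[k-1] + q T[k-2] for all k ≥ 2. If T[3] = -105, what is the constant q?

T[2] = -12 - 4q
T[3] = -48 - 19q
So -48 - 19q = -105, giving q = 3.

3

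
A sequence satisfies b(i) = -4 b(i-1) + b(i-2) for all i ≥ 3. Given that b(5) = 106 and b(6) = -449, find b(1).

Rearranging, b(i-2) = b(i) + 4 b(i-1).
b(4) = -449 + 4·106 = -25
b(3) = 106 + 4·(-25) = 6
b(2) = -25 + 4·6 = -1
b(1) = 6 + 4·(-1) = 2

2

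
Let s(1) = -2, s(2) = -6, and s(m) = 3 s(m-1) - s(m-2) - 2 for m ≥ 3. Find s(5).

s(3) = 3·(-6) - (-2) - 2 = -18
s(4) = 3·(-18) - (-6) - 2 = -50
s(5) = 3·(-50) - (-18) - 2 = -134

-134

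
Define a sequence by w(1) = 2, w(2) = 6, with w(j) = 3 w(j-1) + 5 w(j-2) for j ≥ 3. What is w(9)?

w(3) = 3(6) + 5(2) = 28
w(4) = 3(28) + 5(6) = 114
w(5) = 3(114) + 5(28) = 482
w(6) = 3(482) + 5(114) = 2016
w(7) = 3(2016) + 5(482) = 8458
w(8) = 3(8458) + 5(2016) = 35454
w(9) = 3(35454) + 5(8458) = 148652

148652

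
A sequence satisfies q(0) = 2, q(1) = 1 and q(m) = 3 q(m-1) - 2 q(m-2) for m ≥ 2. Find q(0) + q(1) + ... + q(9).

q(2) = 3·1 - 2·2 = -1
q(3) = 3·(-1) - 2·1 = -5
q(4) = 3·(-5) - 2·(-1) = -13
q(5) = 3·(-13) - 2·(-5) = -29
q(6) = 3·(-29) - 2·(-13) = -61
q(7) = 3·(-61) - 2·(-29) = -125
q(8) = 3·(-125) - 2·(-61) = -253
q(9) = 3·(-253) - 2·(-125) = -509
Sum = 2 + 1 + (-1) + (-5) + (-13) + (-29) + (-61) + (-125) + (-253) + (-509) = -993

-993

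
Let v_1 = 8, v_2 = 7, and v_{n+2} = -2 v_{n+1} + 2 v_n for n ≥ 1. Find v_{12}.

v_3 = -2*7 + 2*8 = 2
v_4 = -2*2 + 2*7 = 10
v_5 = -2*10 + 2*2 = -16
v_6 = -2*(-16) + 2*10 = 52
v_7 = -2*52 + 2*(-16) = -136
v_8 = -2*(-136) + 2*52 = 376
v_9 = -2*376 + 2*(-136) = -1024
v_{10} = -2*(-1024) + 2*376 = 2800
v_{11} = -2*2800 + 2*(-1024) = -7648
v_{12} = -2*(-7648) + 2*2800 = 20896

20896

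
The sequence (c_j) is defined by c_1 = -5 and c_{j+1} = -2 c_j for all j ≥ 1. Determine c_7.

-320

c_2 = -2*(-5) = 10
c_3 = -2*10 = -20
c_4 = -2*(-20) = 40
c_5 = -2*40 = -80
c_6 = -2*(-80) = 160
c_7 = -2*160 = -320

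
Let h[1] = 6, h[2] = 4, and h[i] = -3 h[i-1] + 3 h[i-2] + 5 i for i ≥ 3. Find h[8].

-8966

h[3] = -3*4 + 3*6 + 15 = 21
h[4] = -3*21 + 3*4 + 20 = -31
h[5] = -3*(-31) + 3*21 + 25 = 181
h[6] = -3*181 + 3*(-31) + 30 = -606
h[7] = -3*(-606) + 3*181 + 35 = 2396
h[8] = -3*2396 + 3*(-606) + 40 = -8966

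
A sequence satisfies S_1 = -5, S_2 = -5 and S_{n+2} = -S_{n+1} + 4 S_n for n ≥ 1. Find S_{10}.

S_3 = -(-5) + 4(-5) = -15
S_4 = -(-15) + 4(-5) = -5
S_5 = -(-5) + 4(-15) = -55
S_6 = -(-55) + 4(-5) = 35
S_7 = -35 + 4(-55) = -255
S_8 = -(-255) + 4(35) = 395
S_9 = -395 + 4(-255) = -1415
S_{10} = -(-1415) + 4(395) = 2995

2995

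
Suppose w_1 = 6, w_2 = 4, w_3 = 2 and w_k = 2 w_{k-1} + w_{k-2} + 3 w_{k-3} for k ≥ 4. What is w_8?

1306

w_4 = 2*2 + 4 + 3*6 = 26
w_5 = 2*26 + 2 + 3*4 = 66
w_6 = 2*66 + 26 + 3*2 = 164
w_7 = 2*164 + 66 + 3*26 = 472
w_8 = 2*472 + 164 + 3*66 = 1306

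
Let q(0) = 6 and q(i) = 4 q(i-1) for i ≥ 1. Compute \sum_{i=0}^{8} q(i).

q(1) = 4(6) = 24
q(2) = 4(24) = 96
q(3) = 4(96) = 384
q(4) = 4(384) = 1536
q(5) = 4(1536) = 6144
q(6) = 4(6144) = 24576
q(7) = 4(24576) = 98304
q(8) = 4(98304) = 393216
Sum = 6 + 24 + 96 + 384 + 1536 + 6144 + 24576 + 98304 + 393216 = 524286

524286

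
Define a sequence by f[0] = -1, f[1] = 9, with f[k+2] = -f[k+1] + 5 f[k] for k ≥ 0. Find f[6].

-1069

f[2] = -9 + 5*(-1) = -14
f[3] = -(-14) + 5*9 = 59
f[4] = -59 + 5*(-14) = -129
f[5] = -(-129) + 5*59 = 424
f[6] = -424 + 5*(-129) = -1069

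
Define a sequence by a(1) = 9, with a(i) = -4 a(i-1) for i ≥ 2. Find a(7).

36864

a(2) = -4·9 = -36
a(3) = -4·(-36) = 144
a(4) = -4·144 = -576
a(5) = -4·(-576) = 2304
a(6) = -4·2304 = -9216
a(7) = -4·(-9216) = 36864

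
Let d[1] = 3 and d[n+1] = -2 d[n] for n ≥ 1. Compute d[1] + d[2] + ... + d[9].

513

d[2] = -2·3 = -6
d[3] = -2·(-6) = 12
d[4] = -2·12 = -24
d[5] = -2·(-24) = 48
d[6] = -2·48 = -96
d[7] = -2·(-96) = 192
d[8] = -2·192 = -384
d[9] = -2·(-384) = 768
Sum = 3 + (-6) + 12 + (-24) + 48 + (-96) + 192 + (-384) + 768 = 513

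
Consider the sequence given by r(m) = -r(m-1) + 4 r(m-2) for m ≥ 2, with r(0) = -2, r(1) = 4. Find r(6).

r(2) = -4 + 4*(-2) = -12
r(3) = -(-12) + 4*4 = 28
r(4) = -28 + 4*(-12) = -76
r(5) = -(-76) + 4*28 = 188
r(6) = -188 + 4*(-76) = -492

-492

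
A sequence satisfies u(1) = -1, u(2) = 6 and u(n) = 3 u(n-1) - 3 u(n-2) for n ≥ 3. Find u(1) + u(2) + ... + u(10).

u(3) = 3·6 - 3·(-1) = 21
u(4) = 3·21 - 3·6 = 45
u(5) = 3·45 - 3·21 = 72
u(6) = 3·72 - 3·45 = 81
u(7) = 3·81 - 3·72 = 27
u(8) = 3·27 - 3·81 = -162
u(9) = 3·(-162) - 3·27 = -567
u(10) = 3·(-567) - 3·(-162) = -1215
Sum = (-1) + 6 + 21 + 45 + 72 + 81 + 27 + (-162) + (-567) + (-1215) = -1693

-1693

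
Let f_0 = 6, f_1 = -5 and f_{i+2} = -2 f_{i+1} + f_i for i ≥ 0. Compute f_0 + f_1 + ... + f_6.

f_2 = -2·(-5) + 6 = 16
f_3 = -2·16 + (-5) = -37
f_4 = -2·(-37) + 16 = 90
f_5 = -2·90 + (-37) = -217
f_6 = -2·(-217) + 90 = 524
Sum = 6 + (-5) + 16 + (-37) + 90 + (-217) + 524 = 377

377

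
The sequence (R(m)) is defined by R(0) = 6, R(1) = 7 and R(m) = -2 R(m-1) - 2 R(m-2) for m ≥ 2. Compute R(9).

112

R(2) = -2(7) - 2(6) = -26
R(3) = -2(-26) - 2(7) = 38
R(4) = -2(38) - 2(-26) = -24
R(5) = -2(-24) - 2(38) = -28
R(6) = -2(-28) - 2(-24) = 104
R(7) = -2(104) - 2(-28) = -152
R(8) = -2(-152) - 2(104) = 96
R(9) = -2(96) - 2(-152) = 112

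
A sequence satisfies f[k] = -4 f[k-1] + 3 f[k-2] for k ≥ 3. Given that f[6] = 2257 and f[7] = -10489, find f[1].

-7

Rearranging, f[k-2] = (f[k] + 4 f[k-1]) / 3.
f[5] = (-10489 + 4*2257) / 3 = -1461/3 = -487
f[4] = (2257 + 4*(-487)) / 3 = 309/3 = 103
f[3] = (-487 + 4*103) / 3 = -75/3 = -25
f[2] = (103 + 4*(-25)) / 3 = 3/3 = 1
f[1] = (-25 + 4*1) / 3 = -21/3 = -7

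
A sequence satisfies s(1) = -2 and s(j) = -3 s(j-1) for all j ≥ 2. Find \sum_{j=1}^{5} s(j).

-122

s(2) = -3·(-2) = 6
s(3) = -3·6 = -18
s(4) = -3·(-18) = 54
s(5) = -3·54 = -162
Sum = (-2) + 6 + (-18) + 54 + (-162) = -122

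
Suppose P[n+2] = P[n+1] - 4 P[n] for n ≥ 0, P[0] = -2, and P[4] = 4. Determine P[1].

Let P[1] = y.
P[2] = 8 + y
P[3] = 8 - 3y
P[4] = -24 - 7y
So -24 - 7y = 4, giving y = -4.

-4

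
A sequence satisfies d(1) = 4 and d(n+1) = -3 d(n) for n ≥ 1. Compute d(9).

26244

d(2) = -3(4) = -12
d(3) = -3(-12) = 36
d(4) = -3(36) = -108
d(5) = -3(-108) = 324
d(6) = -3(324) = -972
d(7) = -3(-972) = 2916
d(8) = -3(2916) = -8748
d(9) = -3(-8748) = 26244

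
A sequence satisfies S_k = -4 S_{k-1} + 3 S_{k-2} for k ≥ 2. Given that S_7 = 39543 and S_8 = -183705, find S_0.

Rearranging, S_{k-2} = (S_k + 4 S_{k-1}) / 3.
S_6 = (-183705 + 4*39543) / 3 = -25533/3 = -8511
S_5 = (39543 + 4*(-8511)) / 3 = 5499/3 = 1833
S_4 = (-8511 + 4*1833) / 3 = -1179/3 = -393
S_3 = (1833 + 4*(-393)) / 3 = 261/3 = 87
S_2 = (-393 + 4*87) / 3 = -45/3 = -15
S_1 = (87 + 4*(-15)) / 3 = 27/3 = 9
S_0 = (-15 + 4*9) / 3 = 21/3 = 7

7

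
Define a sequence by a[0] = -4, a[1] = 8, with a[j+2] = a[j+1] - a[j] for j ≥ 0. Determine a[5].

a[2] = 8 - (-4) = 12
a[3] = 12 - 8 = 4
a[4] = 4 - 12 = -8
a[5] = (-8) - 4 = -12

-12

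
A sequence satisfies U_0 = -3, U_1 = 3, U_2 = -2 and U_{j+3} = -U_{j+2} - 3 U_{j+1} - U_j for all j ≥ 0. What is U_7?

U_3 = -(-2) - 3·3 - (-3) = -4
U_4 = -(-4) - 3·(-2) - 3 = 7
U_5 = -7 - 3·(-4) - (-2) = 7
U_6 = -7 - 3·7 - (-4) = -24
U_7 = -(-24) - 3·7 - 7 = -4

-4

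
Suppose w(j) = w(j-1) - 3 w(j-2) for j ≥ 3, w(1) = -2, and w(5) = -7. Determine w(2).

-1

Let w(2) = y.
w(3) = 6 + y
w(4) = 6 - 2y
w(5) = -12 - 5y
So -12 - 5y = -7, giving y = -1.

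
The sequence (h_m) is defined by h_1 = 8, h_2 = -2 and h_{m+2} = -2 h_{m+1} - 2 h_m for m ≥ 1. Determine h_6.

8

h_3 = -2·(-2) - 2·8 = -12
h_4 = -2·(-12) - 2·(-2) = 28
h_5 = -2·28 - 2·(-12) = -32
h_6 = -2·(-32) - 2·28 = 8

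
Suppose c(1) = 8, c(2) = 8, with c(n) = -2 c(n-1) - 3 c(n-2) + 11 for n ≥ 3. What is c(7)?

c(3) = -2(8) - 3(8) + 11 = -29
c(4) = -2(-29) - 3(8) + 11 = 45
c(5) = -2(45) - 3(-29) + 11 = 8
c(6) = -2(8) - 3(45) + 11 = -140
c(7) = -2(-140) - 3(8) + 11 = 267

267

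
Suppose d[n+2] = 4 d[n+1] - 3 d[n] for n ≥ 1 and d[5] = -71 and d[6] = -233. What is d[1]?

9

Rearranging, d[n-2] = (d[n] - 4 d[n-1]) / -3.
d[4] = (-233 - 4*(-71)) / -3 = 51/-3 = -17
d[3] = (-71 - 4*(-17)) / -3 = -3/-3 = 1
d[2] = (-17 - 4*1) / -3 = -21/-3 = 7
d[1] = (1 - 4*7) / -3 = -27/-3 = 9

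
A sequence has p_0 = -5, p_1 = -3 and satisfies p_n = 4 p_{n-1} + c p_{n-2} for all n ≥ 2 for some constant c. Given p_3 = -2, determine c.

-2

p_2 = -12 - 5c
p_3 = -48 - 23c
So -48 - 23c = -2, giving c = -2.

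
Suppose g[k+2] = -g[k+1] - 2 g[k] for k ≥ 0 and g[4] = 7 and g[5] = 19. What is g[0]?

Rearranging, g[k-2] = (g[k] + g[k-1]) / -2.
g[3] = (19 + 7) / -2 = 26/-2 = -13
g[2] = (7 + (-13)) / -2 = -6/-2 = 3
g[1] = (-13 + 3) / -2 = -10/-2 = 5
g[0] = (3 + 5) / -2 = 8/-2 = -4

-4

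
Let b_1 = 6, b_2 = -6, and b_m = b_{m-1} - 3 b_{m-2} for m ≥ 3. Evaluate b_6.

b_3 = (-6) - 3*6 = -24
b_4 = (-24) - 3*(-6) = -6
b_5 = (-6) - 3*(-24) = 66
b_6 = 66 - 3*(-6) = 84

84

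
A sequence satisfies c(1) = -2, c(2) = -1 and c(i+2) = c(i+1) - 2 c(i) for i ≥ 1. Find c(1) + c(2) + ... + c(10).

c(3) = (-1) - 2(-2) = 3
c(4) = 3 - 2(-1) = 5
c(5) = 5 - 2(3) = -1
c(6) = (-1) - 2(5) = -11
c(7) = (-11) - 2(-1) = -9
c(8) = (-9) - 2(-11) = 13
c(9) = 13 - 2(-9) = 31
c(10) = 31 - 2(13) = 5
Sum = (-2) + (-1) + 3 + 5 + (-1) + (-11) + (-9) + 13 + 31 + 5 = 33

33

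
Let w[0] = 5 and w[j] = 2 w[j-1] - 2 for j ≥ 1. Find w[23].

The fixed point is -2/(1 - 2) = 2, so w[j] - 2 = 2(w[j-1] - 2).
Hence w[j] = 3·2^j + 2.
w[23] = 3·2^{23} + 2 = 3·8388608 + 2 = 25165826.

25165826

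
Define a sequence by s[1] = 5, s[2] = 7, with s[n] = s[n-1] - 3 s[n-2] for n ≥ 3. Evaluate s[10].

s[3] = 7 - 3(5) = -8
s[4] = (-8) - 3(7) = -29
s[5] = (-29) - 3(-8) = -5
s[6] = (-5) - 3(-29) = 82
s[7] = 82 - 3(-5) = 97
s[8] = 97 - 3(82) = -149
s[9] = (-149) - 3(97) = -440
s[10] = (-440) - 3(-149) = 7

7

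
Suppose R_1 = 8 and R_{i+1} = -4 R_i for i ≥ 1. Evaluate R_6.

R_2 = -4(8) = -32
R_3 = -4(-32) = 128
R_4 = -4(128) = -512
R_5 = -4(-512) = 2048
R_6 = -4(2048) = -8192

-8192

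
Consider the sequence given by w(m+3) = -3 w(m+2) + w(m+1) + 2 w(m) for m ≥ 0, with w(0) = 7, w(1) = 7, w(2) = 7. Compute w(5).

-49

w(3) = -3(7) + 7 + 2(7) = 0
w(4) = -3(0) + 7 + 2(7) = 21
w(5) = -3(21) + 0 + 2(7) = -49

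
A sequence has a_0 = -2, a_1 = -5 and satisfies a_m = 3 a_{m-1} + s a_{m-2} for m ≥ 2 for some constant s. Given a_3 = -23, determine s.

-2

a_2 = -15 - 2s
a_3 = -45 - 11s
So -45 - 11s = -23, giving s = -2.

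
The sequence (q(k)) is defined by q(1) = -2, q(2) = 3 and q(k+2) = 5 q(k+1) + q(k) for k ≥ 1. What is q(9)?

q(3) = 5(3) + (-2) = 13
q(4) = 5(13) + 3 = 68
q(5) = 5(68) + 13 = 353
q(6) = 5(353) + 68 = 1833
q(7) = 5(1833) + 353 = 9518
q(8) = 5(9518) + 1833 = 49423
q(9) = 5(49423) + 9518 = 256633

256633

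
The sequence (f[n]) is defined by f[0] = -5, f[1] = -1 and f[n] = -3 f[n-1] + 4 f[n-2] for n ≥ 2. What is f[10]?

f[2] = -3·(-1) + 4·(-5) = -17
f[3] = -3·(-17) + 4·(-1) = 47
f[4] = -3·47 + 4·(-17) = -209
f[5] = -3·(-209) + 4·47 = 815
f[6] = -3·815 + 4·(-209) = -3281
f[7] = -3·(-3281) + 4·815 = 13103
f[8] = -3·13103 + 4·(-3281) = -52433
f[9] = -3·(-52433) + 4·13103 = 209711
f[10] = -3·209711 + 4·(-52433) = -838865

-838865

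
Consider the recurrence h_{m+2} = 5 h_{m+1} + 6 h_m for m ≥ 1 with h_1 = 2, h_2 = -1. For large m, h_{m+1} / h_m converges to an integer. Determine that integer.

6

The characteristic equation is r^2 - 5r - 6 = 0, which factors as (r - 6)(r + 1) = 0.
So the roots are 6 and -1. Since |6| > |-1| and the coefficient of 6^m is non-zero, the ratio tends to 6.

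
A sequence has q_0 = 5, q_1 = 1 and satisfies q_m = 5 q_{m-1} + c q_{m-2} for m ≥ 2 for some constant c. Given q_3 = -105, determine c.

-5

q_2 = 5 + 5c
q_3 = 25 + 26c
So 25 + 26c = -105, giving c = -5.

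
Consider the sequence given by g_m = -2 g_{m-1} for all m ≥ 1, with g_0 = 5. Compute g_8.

g_1 = -2*5 = -10
g_2 = -2*(-10) = 20
g_3 = -2*20 = -40
g_4 = -2*(-40) = 80
g_5 = -2*80 = -160
g_6 = -2*(-160) = 320
g_7 = -2*320 = -640
g_8 = -2*(-640) = 1280

1280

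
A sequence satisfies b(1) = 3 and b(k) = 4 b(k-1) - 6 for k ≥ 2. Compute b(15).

268435458

The fixed point is -6/(1 - 4) = 2, so b(k) - 2 = 4(b(k-1) - 2).
Hence b(k) = 1·4^{k-1} + 2.
b(15) = 1·4^{14} + 2 = 1·268435456 + 2 = 268435458.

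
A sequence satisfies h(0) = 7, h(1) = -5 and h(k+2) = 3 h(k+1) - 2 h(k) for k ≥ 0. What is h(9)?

-6125

h(2) = 3*(-5) - 2*7 = -29
h(3) = 3*(-29) - 2*(-5) = -77
h(4) = 3*(-77) - 2*(-29) = -173
h(5) = 3*(-173) - 2*(-77) = -365
h(6) = 3*(-365) - 2*(-173) = -749
h(7) = 3*(-749) - 2*(-365) = -1517
h(8) = 3*(-1517) - 2*(-749) = -3053
h(9) = 3*(-3053) - 2*(-1517) = -6125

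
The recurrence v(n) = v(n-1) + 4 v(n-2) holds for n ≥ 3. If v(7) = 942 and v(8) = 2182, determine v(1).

7

Rearranging, v(n-2) = (v(n) - v(n-1)) / 4.
v(6) = (2182 - 942) / 4 = 1240/4 = 310
v(5) = (942 - 310) / 4 = 632/4 = 158
v(4) = (310 - 158) / 4 = 152/4 = 38
v(3) = (158 - 38) / 4 = 120/4 = 30
v(2) = (38 - 30) / 4 = 8/4 = 2
v(1) = (30 - 2) / 4 = 28/4 = 7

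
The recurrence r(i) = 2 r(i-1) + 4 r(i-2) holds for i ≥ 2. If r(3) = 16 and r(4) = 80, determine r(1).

-2

Rearranging, r(i-2) = (r(i) - 2 r(i-1)) / 4.
r(2) = (80 - 2(16)) / 4 = 48/4 = 12
r(1) = (16 - 2(12)) / 4 = -8/4 = -2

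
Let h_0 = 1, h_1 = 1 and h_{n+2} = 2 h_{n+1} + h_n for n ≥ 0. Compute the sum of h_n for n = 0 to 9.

2378

h_2 = 2·1 + 1 = 3
h_3 = 2·3 + 1 = 7
h_4 = 2·7 + 3 = 17
h_5 = 2·17 + 7 = 41
h_6 = 2·41 + 17 = 99
h_7 = 2·99 + 41 = 239
h_8 = 2·239 + 99 = 577
h_9 = 2·577 + 239 = 1393
Sum = 1 + 1 + 3 + 7 + 17 + 41 + 99 + 239 + 577 + 1393 = 2378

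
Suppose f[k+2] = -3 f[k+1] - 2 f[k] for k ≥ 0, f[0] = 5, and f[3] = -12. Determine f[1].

Let f[1] = v.
f[2] = -10 - 3v
f[3] = 30 + 7v
So 30 + 7v = -12, giving v = -6.

-6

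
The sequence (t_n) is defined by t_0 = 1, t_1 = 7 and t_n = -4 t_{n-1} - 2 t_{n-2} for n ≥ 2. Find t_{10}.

-577248

t_2 = -4*7 - 2*1 = -30
t_3 = -4*(-30) - 2*7 = 106
t_4 = -4*106 - 2*(-30) = -364
t_5 = -4*(-364) - 2*106 = 1244
t_6 = -4*1244 - 2*(-364) = -4248
t_7 = -4*(-4248) - 2*1244 = 14504
t_8 = -4*14504 - 2*(-4248) = -49520
t_9 = -4*(-49520) - 2*14504 = 169072
t_{10} = -4*169072 - 2*(-49520) = -577248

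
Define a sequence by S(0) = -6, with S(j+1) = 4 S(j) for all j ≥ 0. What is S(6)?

-24576

S(1) = 4(-6) = -24
S(2) = 4(-24) = -96
S(3) = 4(-96) = -384
S(4) = 4(-384) = -1536
S(5) = 4(-1536) = -6144
S(6) = 4(-6144) = -24576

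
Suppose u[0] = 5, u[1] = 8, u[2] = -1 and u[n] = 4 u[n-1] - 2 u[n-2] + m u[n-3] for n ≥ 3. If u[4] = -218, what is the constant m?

u[3] = -20 + 5m
u[4] = -78 + 28m
So -78 + 28m = -218, giving m = -5.

-5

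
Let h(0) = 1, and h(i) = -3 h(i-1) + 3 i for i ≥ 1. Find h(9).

h(1) = -3·1 + 3 = 0
h(2) = -3·0 + 6 = 6
h(3) = -3·6 + 9 = -9
h(4) = -3·(-9) + 12 = 39
h(5) = -3·39 + 15 = -102
h(6) = -3·(-102) + 18 = 324
h(7) = -3·324 + 21 = -951
h(8) = -3·(-951) + 24 = 2877
h(9) = -3·2877 + 27 = -8604

-8604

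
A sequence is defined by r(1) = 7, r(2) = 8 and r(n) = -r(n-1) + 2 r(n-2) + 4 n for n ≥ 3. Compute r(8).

r(3) = -8 + 2·7 + 12 = 18
r(4) = -18 + 2·8 + 16 = 14
r(5) = -14 + 2·18 + 20 = 42
r(6) = -42 + 2·14 + 24 = 10
r(7) = -10 + 2·42 + 28 = 102
r(8) = -102 + 2·10 + 32 = -50

-50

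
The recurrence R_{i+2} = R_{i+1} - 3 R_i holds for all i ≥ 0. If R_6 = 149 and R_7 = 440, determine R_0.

Rearranging, R_{i-2} = (R_i - R_{i-1}) / -3.
R_5 = (440 - 149) / -3 = 291/-3 = -97
R_4 = (149 - (-97)) / -3 = 246/-3 = -82
R_3 = (-97 - (-82)) / -3 = -15/-3 = 5
R_2 = (-82 - 5) / -3 = -87/-3 = 29
R_1 = (5 - 29) / -3 = -24/-3 = 8
R_0 = (29 - 8) / -3 = 21/-3 = -7

-7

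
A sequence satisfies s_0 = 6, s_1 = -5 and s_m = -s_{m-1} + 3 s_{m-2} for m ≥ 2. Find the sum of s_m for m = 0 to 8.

s_2 = -(-5) + 3·6 = 23
s_3 = -23 + 3·(-5) = -38
s_4 = -(-38) + 3·23 = 107
s_5 = -107 + 3·(-38) = -221
s_6 = -(-221) + 3·107 = 542
s_7 = -542 + 3·(-221) = -1205
s_8 = -(-1205) + 3·542 = 2831
Sum = 6 + (-5) + 23 + (-38) + 107 + (-221) + 542 + (-1205) + 2831 = 2040

2040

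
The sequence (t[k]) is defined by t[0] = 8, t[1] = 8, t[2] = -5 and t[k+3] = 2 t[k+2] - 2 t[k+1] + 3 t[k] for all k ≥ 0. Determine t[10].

526

t[3] = 2*(-5) - 2*8 + 3*8 = -2
t[4] = 2*(-2) - 2*(-5) + 3*8 = 30
t[5] = 2*30 - 2*(-2) + 3*(-5) = 49
t[6] = 2*49 - 2*30 + 3*(-2) = 32
t[7] = 2*32 - 2*49 + 3*30 = 56
t[8] = 2*56 - 2*32 + 3*49 = 195
t[9] = 2*195 - 2*56 + 3*32 = 374
t[10] = 2*374 - 2*195 + 3*56 = 526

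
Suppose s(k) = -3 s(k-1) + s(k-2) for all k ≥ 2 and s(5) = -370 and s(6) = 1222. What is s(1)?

-4

Rearranging, s(k-2) = s(k) + 3 s(k-1).
s(4) = 1222 + 3*(-370) = 112
s(3) = -370 + 3*112 = -34
s(2) = 112 + 3*(-34) = 10
s(1) = -34 + 3*10 = -4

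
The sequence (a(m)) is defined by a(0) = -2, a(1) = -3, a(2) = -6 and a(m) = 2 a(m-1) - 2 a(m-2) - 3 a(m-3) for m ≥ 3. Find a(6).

78

a(3) = 2(-6) - 2(-3) - 3(-2) = 0
a(4) = 2(0) - 2(-6) - 3(-3) = 21
a(5) = 2(21) - 2(0) - 3(-6) = 60
a(6) = 2(60) - 2(21) - 3(0) = 78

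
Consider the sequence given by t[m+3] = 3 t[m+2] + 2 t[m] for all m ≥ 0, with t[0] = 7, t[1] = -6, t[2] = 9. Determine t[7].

3627

t[3] = 3*9 + 2*7 = 41
t[4] = 3*41 + 2*(-6) = 111
t[5] = 3*111 + 2*9 = 351
t[6] = 3*351 + 2*41 = 1135
t[7] = 3*1135 + 2*111 = 3627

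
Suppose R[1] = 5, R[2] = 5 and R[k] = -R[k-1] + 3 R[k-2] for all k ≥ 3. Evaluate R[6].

R[3] = -5 + 3·5 = 10
R[4] = -10 + 3·5 = 5
R[5] = -5 + 3·10 = 25
R[6] = -25 + 3·5 = -10

-10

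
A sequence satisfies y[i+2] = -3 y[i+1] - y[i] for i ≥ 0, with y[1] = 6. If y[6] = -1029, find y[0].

3

Let y[0] = x.
y[2] = -18 - x
y[3] = 48 + 3x
y[4] = -126 - 8x
y[5] = 330 + 21x
y[6] = -864 - 55x
So -864 - 55x = -1029, giving x = 3.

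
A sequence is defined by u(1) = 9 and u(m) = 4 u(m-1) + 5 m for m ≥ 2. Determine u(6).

u(2) = 4*9 + 10 = 46
u(3) = 4*46 + 15 = 199
u(4) = 4*199 + 20 = 816
u(5) = 4*816 + 25 = 3289
u(6) = 4*3289 + 30 = 13186

13186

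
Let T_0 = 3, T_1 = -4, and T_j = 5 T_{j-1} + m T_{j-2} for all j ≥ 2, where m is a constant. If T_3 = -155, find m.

-5

T_2 = -20 + 3m
T_3 = -100 + 11m
So -100 + 11m = -155, giving m = -5.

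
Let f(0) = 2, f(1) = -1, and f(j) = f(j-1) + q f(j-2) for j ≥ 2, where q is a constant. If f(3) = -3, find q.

-2

f(2) = -1 + 2q
f(3) = -1 + q
So -1 + q = -3, giving q = -2.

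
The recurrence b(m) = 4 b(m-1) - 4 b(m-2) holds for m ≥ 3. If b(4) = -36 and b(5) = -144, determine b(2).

9

Rearranging, b(m-2) = (b(m) - 4 b(m-1)) / -4.
b(3) = (-144 - 4*(-36)) / -4 = 0/-4 = 0
b(2) = (-36 - 4*0) / -4 = -36/-4 = 9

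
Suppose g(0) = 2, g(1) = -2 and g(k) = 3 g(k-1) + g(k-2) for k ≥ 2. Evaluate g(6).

-502

g(2) = 3·(-2) + 2 = -4
g(3) = 3·(-4) + (-2) = -14
g(4) = 3·(-14) + (-4) = -46
g(5) = 3·(-46) + (-14) = -152
g(6) = 3·(-152) + (-46) = -502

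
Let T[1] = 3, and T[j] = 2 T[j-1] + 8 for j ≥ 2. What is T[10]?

T[2] = 2*3 + 8 = 14
T[3] = 2*14 + 8 = 36
T[4] = 2*36 + 8 = 80
T[5] = 2*80 + 8 = 168
T[6] = 2*168 + 8 = 344
T[7] = 2*344 + 8 = 696
T[8] = 2*696 + 8 = 1400
T[9] = 2*1400 + 8 = 2808
T[10] = 2*2808 + 8 = 5624

5624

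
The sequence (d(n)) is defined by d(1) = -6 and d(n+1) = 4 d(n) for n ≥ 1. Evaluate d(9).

-393216

d(2) = 4·(-6) = -24
d(3) = 4·(-24) = -96
d(4) = 4·(-96) = -384
d(5) = 4·(-384) = -1536
d(6) = 4·(-1536) = -6144
d(7) = 4·(-6144) = -24576
d(8) = 4·(-24576) = -98304
d(9) = 4·(-98304) = -393216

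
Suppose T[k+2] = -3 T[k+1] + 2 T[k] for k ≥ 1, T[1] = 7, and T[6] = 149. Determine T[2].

5

Let T[2] = z.
T[3] = 14 - 3z
T[4] = -42 + 11z
T[5] = 154 - 39z
T[6] = -546 + 139z
So -546 + 139z = 149, giving z = 5.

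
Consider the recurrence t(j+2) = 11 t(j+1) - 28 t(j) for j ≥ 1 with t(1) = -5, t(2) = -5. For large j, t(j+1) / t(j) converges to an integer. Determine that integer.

The characteristic equation is r^2 - 11r + 28 = 0, which factors as (r - 7)(r - 4) = 0.
So the roots are 7 and 4. Since |7| > |4| and the coefficient of 7^j is non-zero, the ratio tends to 7.

7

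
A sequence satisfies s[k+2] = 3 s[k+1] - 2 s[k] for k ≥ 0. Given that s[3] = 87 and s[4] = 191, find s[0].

-4

Rearranging, s[k-2] = (s[k] - 3 s[k-1]) / -2.
s[2] = (191 - 3·87) / -2 = -70/-2 = 35
s[1] = (87 - 3·35) / -2 = -18/-2 = 9
s[0] = (35 - 3·9) / -2 = 8/-2 = -4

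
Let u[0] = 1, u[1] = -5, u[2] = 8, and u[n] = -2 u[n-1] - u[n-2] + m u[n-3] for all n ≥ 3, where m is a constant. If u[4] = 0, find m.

2

u[3] = -11 + m
u[4] = 14 - 7m
So 14 - 7m = 0, giving m = 2.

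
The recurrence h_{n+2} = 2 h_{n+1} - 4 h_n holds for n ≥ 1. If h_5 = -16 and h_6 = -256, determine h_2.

2

Rearranging, h_{n-2} = (h_n - 2 h_{n-1}) / -4.
h_4 = (-256 - 2·(-16)) / -4 = -224/-4 = 56
h_3 = (-16 - 2·56) / -4 = -128/-4 = 32
h_2 = (56 - 2·32) / -4 = -8/-4 = 2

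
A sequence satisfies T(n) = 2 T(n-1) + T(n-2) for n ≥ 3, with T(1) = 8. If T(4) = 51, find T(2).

Let T(2) = v.
T(3) = 8 + 2v
T(4) = 16 + 5v
So 16 + 5v = 51, giving v = 7.

7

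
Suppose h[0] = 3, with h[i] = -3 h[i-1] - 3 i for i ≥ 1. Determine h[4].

h[1] = -3*3 - 3 = -12
h[2] = -3*(-12) - 6 = 30
h[3] = -3*30 - 9 = -99
h[4] = -3*(-99) - 12 = 285

285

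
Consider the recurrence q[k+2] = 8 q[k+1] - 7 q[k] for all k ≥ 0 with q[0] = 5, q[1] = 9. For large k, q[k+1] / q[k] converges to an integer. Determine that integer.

7

The characteristic equation is r^2 - 8r + 7 = 0, which factors as (r - 7)(r - 1) = 0.
So the roots are 7 and 1. Since |7| > |1| and the coefficient of 7^k is non-zero, the ratio tends to 7.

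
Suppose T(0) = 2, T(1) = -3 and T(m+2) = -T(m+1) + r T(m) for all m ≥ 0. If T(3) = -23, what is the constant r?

T(2) = 3 + 2r
T(3) = -3 - 5r
So -3 - 5r = -23, giving r = 4.

4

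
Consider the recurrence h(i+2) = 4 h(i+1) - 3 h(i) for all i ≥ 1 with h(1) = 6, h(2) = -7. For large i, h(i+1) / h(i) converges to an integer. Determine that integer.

The characteristic equation is r^2 - 4r + 3 = 0, which factors as (r - 3)(r - 1) = 0.
So the roots are 3 and 1. Since |3| > |1| and the coefficient of 3^i is non-zero, the ratio tends to 3.

3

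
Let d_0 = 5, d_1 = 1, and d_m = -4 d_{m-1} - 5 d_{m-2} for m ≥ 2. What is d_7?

d_2 = -4*1 - 5*5 = -29
d_3 = -4*(-29) - 5*1 = 111
d_4 = -4*111 - 5*(-29) = -299
d_5 = -4*(-299) - 5*111 = 641
d_6 = -4*641 - 5*(-299) = -1069
d_7 = -4*(-1069) - 5*641 = 1071

1071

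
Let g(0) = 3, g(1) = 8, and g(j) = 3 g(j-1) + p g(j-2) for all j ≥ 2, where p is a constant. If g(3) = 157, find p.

5

g(2) = 24 + 3p
g(3) = 72 + 17p
So 72 + 17p = 157, giving p = 5.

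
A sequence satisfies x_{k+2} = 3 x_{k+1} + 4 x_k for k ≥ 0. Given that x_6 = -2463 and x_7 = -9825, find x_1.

Rearranging, x_{k-2} = (x_k - 3 x_{k-1}) / 4.
x_5 = (-9825 - 3·(-2463)) / 4 = -2436/4 = -609
x_4 = (-2463 - 3·(-609)) / 4 = -636/4 = -159
x_3 = (-609 - 3·(-159)) / 4 = -132/4 = -33
x_2 = (-159 - 3·(-33)) / 4 = -60/4 = -15
x_1 = (-33 - 3·(-15)) / 4 = 12/4 = 3

3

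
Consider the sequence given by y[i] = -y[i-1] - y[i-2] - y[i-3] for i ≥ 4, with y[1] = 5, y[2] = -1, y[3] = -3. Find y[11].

y[4] = -(-3) - (-1) - 5 = -1
y[5] = -(-1) - (-3) - (-1) = 5
y[6] = -5 - (-1) - (-3) = -1
y[7] = -(-1) - 5 - (-1) = -3
y[8] = -(-3) - (-1) - 5 = -1
y[9] = -(-1) - (-3) - (-1) = 5
y[10] = -5 - (-1) - (-3) = -1
y[11] = -(-1) - 5 - (-1) = -3

-3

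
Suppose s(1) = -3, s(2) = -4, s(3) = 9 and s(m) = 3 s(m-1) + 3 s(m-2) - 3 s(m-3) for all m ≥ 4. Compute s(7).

s(4) = 3*9 + 3*(-4) - 3*(-3) = 24
s(5) = 3*24 + 3*9 - 3*(-4) = 111
s(6) = 3*111 + 3*24 - 3*9 = 378
s(7) = 3*378 + 3*111 - 3*24 = 1395

1395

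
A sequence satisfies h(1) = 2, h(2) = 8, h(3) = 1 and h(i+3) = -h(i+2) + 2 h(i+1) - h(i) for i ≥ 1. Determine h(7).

h(4) = -1 + 2·8 - 2 = 13
h(5) = -13 + 2·1 - 8 = -19
h(6) = -(-19) + 2·13 - 1 = 44
h(7) = -44 + 2·(-19) - 13 = -95

-95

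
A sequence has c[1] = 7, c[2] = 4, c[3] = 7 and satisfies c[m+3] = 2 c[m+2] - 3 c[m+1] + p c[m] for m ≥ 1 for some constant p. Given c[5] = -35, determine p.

c[4] = 2 + 7p
c[5] = -17 + 18p
So -17 + 18p = -35, giving p = -1.

-1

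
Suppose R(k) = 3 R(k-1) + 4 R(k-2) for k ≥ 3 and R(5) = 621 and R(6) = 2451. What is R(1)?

Rearranging, R(k-2) = (R(k) - 3 R(k-1)) / 4.
R(4) = (2451 - 3·621) / 4 = 588/4 = 147
R(3) = (621 - 3·147) / 4 = 180/4 = 45
R(2) = (147 - 3·45) / 4 = 12/4 = 3
R(1) = (45 - 3·3) / 4 = 36/4 = 9

9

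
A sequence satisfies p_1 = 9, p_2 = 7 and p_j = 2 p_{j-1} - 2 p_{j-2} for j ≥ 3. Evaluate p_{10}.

p_3 = 2*7 - 2*9 = -4
p_4 = 2*(-4) - 2*7 = -22
p_5 = 2*(-22) - 2*(-4) = -36
p_6 = 2*(-36) - 2*(-22) = -28
p_7 = 2*(-28) - 2*(-36) = 16
p_8 = 2*16 - 2*(-28) = 88
p_9 = 2*88 - 2*16 = 144
p_{10} = 2*144 - 2*88 = 112

112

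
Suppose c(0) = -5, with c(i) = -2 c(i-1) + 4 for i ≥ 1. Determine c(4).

c(1) = -2*(-5) + 4 = 14
c(2) = -2*14 + 4 = -24
c(3) = -2*(-24) + 4 = 52
c(4) = -2*52 + 4 = -100

-100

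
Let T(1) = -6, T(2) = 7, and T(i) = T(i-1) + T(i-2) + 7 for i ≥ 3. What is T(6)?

66

T(3) = 7 + (-6) + 7 = 8
T(4) = 8 + 7 + 7 = 22
T(5) = 22 + 8 + 7 = 37
T(6) = 37 + 22 + 7 = 66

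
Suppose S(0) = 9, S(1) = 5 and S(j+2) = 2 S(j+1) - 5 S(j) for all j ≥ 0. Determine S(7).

S(2) = 2·5 - 5·9 = -35
S(3) = 2·(-35) - 5·5 = -95
S(4) = 2·(-95) - 5·(-35) = -15
S(5) = 2·(-15) - 5·(-95) = 445
S(6) = 2·445 - 5·(-15) = 965
S(7) = 2·965 - 5·445 = -295

-295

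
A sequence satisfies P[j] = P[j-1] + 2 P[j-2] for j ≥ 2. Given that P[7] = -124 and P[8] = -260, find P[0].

-5

Rearranging, P[j-2] = (P[j] - P[j-1]) / 2.
P[6] = (-260 - (-124)) / 2 = -136/2 = -68
P[5] = (-124 - (-68)) / 2 = -56/2 = -28
P[4] = (-68 - (-28)) / 2 = -40/2 = -20
P[3] = (-28 - (-20)) / 2 = -8/2 = -4
P[2] = (-20 - (-4)) / 2 = -16/2 = -8
P[1] = (-4 - (-8)) / 2 = 4/2 = 2
P[0] = (-8 - 2) / 2 = -10/2 = -5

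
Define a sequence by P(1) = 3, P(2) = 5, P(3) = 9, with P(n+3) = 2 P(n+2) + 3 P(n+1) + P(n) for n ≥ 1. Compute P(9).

9469

P(4) = 2(9) + 3(5) + 3 = 36
P(5) = 2(36) + 3(9) + 5 = 104
P(6) = 2(104) + 3(36) + 9 = 325
P(7) = 2(325) + 3(104) + 36 = 998
P(8) = 2(998) + 3(325) + 104 = 3075
P(9) = 2(3075) + 3(998) + 325 = 9469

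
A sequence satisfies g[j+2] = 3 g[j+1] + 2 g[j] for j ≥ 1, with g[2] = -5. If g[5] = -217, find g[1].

-1

Let g[1] = x.
g[3] = -15 + 2x
g[4] = -55 + 6x
g[5] = -195 + 22x
So -195 + 22x = -217, giving x = -1.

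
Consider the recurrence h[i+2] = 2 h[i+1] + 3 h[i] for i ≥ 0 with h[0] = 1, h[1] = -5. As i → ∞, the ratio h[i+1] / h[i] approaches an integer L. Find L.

The characteristic equation is r^2 - 2r - 3 = 0, which factors as (r - 3)(r + 1) = 0.
So the roots are 3 and -1. Since |3| > |-1| and the coefficient of 3^i is non-zero, the ratio tends to 3.

3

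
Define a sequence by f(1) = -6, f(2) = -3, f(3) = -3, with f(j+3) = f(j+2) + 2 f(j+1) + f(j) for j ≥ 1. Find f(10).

f(4) = (-3) + 2·(-3) + (-6) = -15
f(5) = (-15) + 2·(-3) + (-3) = -24
f(6) = (-24) + 2·(-15) + (-3) = -57
f(7) = (-57) + 2·(-24) + (-15) = -120
f(8) = (-120) + 2·(-57) + (-24) = -258
f(9) = (-258) + 2·(-120) + (-57) = -555
f(10) = (-555) + 2·(-258) + (-120) = -1191

-1191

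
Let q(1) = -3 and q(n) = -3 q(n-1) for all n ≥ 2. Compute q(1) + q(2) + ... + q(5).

-183

q(2) = -3(-3) = 9
q(3) = -3(9) = -27
q(4) = -3(-27) = 81
q(5) = -3(81) = -243
Sum = (-3) + 9 + (-27) + 81 + (-243) = -183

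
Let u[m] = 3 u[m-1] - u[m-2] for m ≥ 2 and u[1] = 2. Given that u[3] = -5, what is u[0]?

7

Let u[0] = x.
u[2] = 6 - x
u[3] = 16 - 3x
So 16 - 3x = -5, giving x = 7.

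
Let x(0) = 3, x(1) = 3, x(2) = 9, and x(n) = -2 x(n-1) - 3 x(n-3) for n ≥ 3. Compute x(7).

x(3) = -2(9) - 3(3) = -27
x(4) = -2(-27) - 3(3) = 45
x(5) = -2(45) - 3(9) = -117
x(6) = -2(-117) - 3(-27) = 315
x(7) = -2(315) - 3(45) = -765

-765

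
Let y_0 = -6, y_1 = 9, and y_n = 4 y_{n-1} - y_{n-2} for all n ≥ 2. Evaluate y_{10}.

y_2 = 4*9 - (-6) = 42
y_3 = 4*42 - 9 = 159
y_4 = 4*159 - 42 = 594
y_5 = 4*594 - 159 = 2217
y_6 = 4*2217 - 594 = 8274
y_7 = 4*8274 - 2217 = 30879
y_8 = 4*30879 - 8274 = 115242
y_9 = 4*115242 - 30879 = 430089
y_{10} = 4*430089 - 115242 = 1605114

1605114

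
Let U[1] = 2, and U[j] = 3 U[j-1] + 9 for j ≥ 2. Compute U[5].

522

U[2] = 3*2 + 9 = 15
U[3] = 3*15 + 9 = 54
U[4] = 3*54 + 9 = 171
U[5] = 3*171 + 9 = 522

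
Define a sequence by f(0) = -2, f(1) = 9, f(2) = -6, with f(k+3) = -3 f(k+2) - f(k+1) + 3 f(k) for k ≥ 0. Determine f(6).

f(3) = -3·(-6) - 9 + 3·(-2) = 3
f(4) = -3·3 - (-6) + 3·9 = 24
f(5) = -3·24 - 3 + 3·(-6) = -93
f(6) = -3·(-93) - 24 + 3·3 = 264

264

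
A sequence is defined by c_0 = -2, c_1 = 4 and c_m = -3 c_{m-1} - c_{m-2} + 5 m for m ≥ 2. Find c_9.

c_2 = -3(4) - (-2) + 10 = 0
c_3 = -3(0) - 4 + 15 = 11
c_4 = -3(11) - 0 + 20 = -13
c_5 = -3(-13) - 11 + 25 = 53
c_6 = -3(53) - (-13) + 30 = -116
c_7 = -3(-116) - 53 + 35 = 330
c_8 = -3(330) - (-116) + 40 = -834
c_9 = -3(-834) - 330 + 45 = 2217

2217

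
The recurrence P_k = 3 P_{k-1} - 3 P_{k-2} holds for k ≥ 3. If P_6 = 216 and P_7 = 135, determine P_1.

Rearranging, P_{k-2} = (P_k - 3 P_{k-1}) / -3.
P_5 = (135 - 3·216) / -3 = -513/-3 = 171
P_4 = (216 - 3·171) / -3 = -297/-3 = 99
P_3 = (171 - 3·99) / -3 = -126/-3 = 42
P_2 = (99 - 3·42) / -3 = -27/-3 = 9
P_1 = (42 - 3·9) / -3 = 15/-3 = -5

-5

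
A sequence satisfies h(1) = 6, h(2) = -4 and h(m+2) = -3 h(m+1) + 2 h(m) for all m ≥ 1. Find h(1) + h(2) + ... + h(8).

-10134

h(3) = -3·(-4) + 2·6 = 24
h(4) = -3·24 + 2·(-4) = -80
h(5) = -3·(-80) + 2·24 = 288
h(6) = -3·288 + 2·(-80) = -1024
h(7) = -3·(-1024) + 2·288 = 3648
h(8) = -3·3648 + 2·(-1024) = -12992
Sum = 6 + (-4) + 24 + (-80) + 288 + (-1024) + 3648 + (-12992) = -10134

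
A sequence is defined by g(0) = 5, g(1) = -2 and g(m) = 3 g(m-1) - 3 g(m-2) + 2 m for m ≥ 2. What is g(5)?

-47

g(2) = 3·(-2) - 3·5 + 4 = -17
g(3) = 3·(-17) - 3·(-2) + 6 = -39
g(4) = 3·(-39) - 3·(-17) + 8 = -58
g(5) = 3·(-58) - 3·(-39) + 10 = -47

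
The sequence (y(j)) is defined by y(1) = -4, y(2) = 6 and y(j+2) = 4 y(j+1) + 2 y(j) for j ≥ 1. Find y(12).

y(3) = 4(6) + 2(-4) = 16
y(4) = 4(16) + 2(6) = 76
y(5) = 4(76) + 2(16) = 336
y(6) = 4(336) + 2(76) = 1496
y(7) = 4(1496) + 2(336) = 6656
y(8) = 4(6656) + 2(1496) = 29616
y(9) = 4(29616) + 2(6656) = 131776
y(10) = 4(131776) + 2(29616) = 586336
y(11) = 4(586336) + 2(131776) = 2608896
y(12) = 4(2608896) + 2(586336) = 11608256

11608256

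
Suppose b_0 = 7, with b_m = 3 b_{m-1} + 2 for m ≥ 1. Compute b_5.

b_1 = 3(7) + 2 = 23
b_2 = 3(23) + 2 = 71
b_3 = 3(71) + 2 = 215
b_4 = 3(215) + 2 = 647
b_5 = 3(647) + 2 = 1943

1943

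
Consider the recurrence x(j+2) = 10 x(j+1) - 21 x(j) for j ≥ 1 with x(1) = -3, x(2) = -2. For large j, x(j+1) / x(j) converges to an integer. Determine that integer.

The characteristic equation is r^2 - 10r + 21 = 0, which factors as (r - 7)(r - 3) = 0.
So the roots are 7 and 3. Since |7| > |3| and the coefficient of 7^j is non-zero, the ratio tends to 7.

7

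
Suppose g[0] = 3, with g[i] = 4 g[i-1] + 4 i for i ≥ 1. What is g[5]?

4884

g[1] = 4(3) + 4 = 16
g[2] = 4(16) + 8 = 72
g[3] = 4(72) + 12 = 300
g[4] = 4(300) + 16 = 1216
g[5] = 4(1216) + 20 = 4884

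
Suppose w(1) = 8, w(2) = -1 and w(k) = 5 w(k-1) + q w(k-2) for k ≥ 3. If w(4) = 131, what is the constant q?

4

w(3) = -5 + 8q
w(4) = -25 + 39q
So -25 + 39q = 131, giving q = 4.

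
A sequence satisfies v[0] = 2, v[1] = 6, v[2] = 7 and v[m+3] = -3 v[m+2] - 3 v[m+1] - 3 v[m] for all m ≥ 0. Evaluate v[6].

369

v[3] = -3·7 - 3·6 - 3·2 = -45
v[4] = -3·(-45) - 3·7 - 3·6 = 96
v[5] = -3·96 - 3·(-45) - 3·7 = -174
v[6] = -3·(-174) - 3·96 - 3·(-45) = 369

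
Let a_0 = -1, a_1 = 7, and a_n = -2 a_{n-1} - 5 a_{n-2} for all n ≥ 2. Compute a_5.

-73

a_2 = -2·7 - 5·(-1) = -9
a_3 = -2·(-9) - 5·7 = -17
a_4 = -2·(-17) - 5·(-9) = 79
a_5 = -2·79 - 5·(-17) = -73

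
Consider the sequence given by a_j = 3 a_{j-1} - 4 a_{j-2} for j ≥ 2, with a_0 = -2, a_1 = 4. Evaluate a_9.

a_2 = 3·4 - 4·(-2) = 20
a_3 = 3·20 - 4·4 = 44
a_4 = 3·44 - 4·20 = 52
a_5 = 3·52 - 4·44 = -20
a_6 = 3·(-20) - 4·52 = -268
a_7 = 3·(-268) - 4·(-20) = -724
a_8 = 3·(-724) - 4·(-268) = -1100
a_9 = 3·(-1100) - 4·(-724) = -404

-404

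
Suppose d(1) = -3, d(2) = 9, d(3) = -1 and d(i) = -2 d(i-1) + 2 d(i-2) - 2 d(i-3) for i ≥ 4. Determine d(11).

d(4) = -2·(-1) + 2·9 - 2·(-3) = 26
d(5) = -2·26 + 2·(-1) - 2·9 = -72
d(6) = -2·(-72) + 2·26 - 2·(-1) = 198
d(7) = -2·198 + 2·(-72) - 2·26 = -592
d(8) = -2·(-592) + 2·198 - 2·(-72) = 1724
d(9) = -2·1724 + 2·(-592) - 2·198 = -5028
d(10) = -2·(-5028) + 2·1724 - 2·(-592) = 14688
d(11) = -2·14688 + 2·(-5028) - 2·1724 = -42880

-42880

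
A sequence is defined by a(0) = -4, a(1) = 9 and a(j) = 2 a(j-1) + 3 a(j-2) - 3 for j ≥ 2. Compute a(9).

a(2) = 2(9) + 3(-4) - 3 = 3
a(3) = 2(3) + 3(9) - 3 = 30
a(4) = 2(30) + 3(3) - 3 = 66
a(5) = 2(66) + 3(30) - 3 = 219
a(6) = 2(219) + 3(66) - 3 = 633
a(7) = 2(633) + 3(219) - 3 = 1920
a(8) = 2(1920) + 3(633) - 3 = 5736
a(9) = 2(5736) + 3(1920) - 3 = 17229

17229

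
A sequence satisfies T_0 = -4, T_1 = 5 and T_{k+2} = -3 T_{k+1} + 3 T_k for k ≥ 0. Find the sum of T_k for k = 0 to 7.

15865

T_2 = -3·5 + 3·(-4) = -27
T_3 = -3·(-27) + 3·5 = 96
T_4 = -3·96 + 3·(-27) = -369
T_5 = -3·(-369) + 3·96 = 1395
T_6 = -3·1395 + 3·(-369) = -5292
T_7 = -3·(-5292) + 3·1395 = 20061
Sum = (-4) + 5 + (-27) + 96 + (-369) + 1395 + (-5292) + 20061 = 15865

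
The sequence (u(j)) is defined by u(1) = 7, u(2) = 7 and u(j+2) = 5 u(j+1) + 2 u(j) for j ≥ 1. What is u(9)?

u(3) = 5·7 + 2·7 = 49
u(4) = 5·49 + 2·7 = 259
u(5) = 5·259 + 2·49 = 1393
u(6) = 5·1393 + 2·259 = 7483
u(7) = 5·7483 + 2·1393 = 40201
u(8) = 5·40201 + 2·7483 = 215971
u(9) = 5·215971 + 2·40201 = 1160257

1160257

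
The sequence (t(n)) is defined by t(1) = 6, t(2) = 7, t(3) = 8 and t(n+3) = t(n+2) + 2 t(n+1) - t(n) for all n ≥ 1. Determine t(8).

t(4) = 8 + 2·7 - 6 = 16
t(5) = 16 + 2·8 - 7 = 25
t(6) = 25 + 2·16 - 8 = 49
t(7) = 49 + 2·25 - 16 = 83
t(8) = 83 + 2·49 - 25 = 156

156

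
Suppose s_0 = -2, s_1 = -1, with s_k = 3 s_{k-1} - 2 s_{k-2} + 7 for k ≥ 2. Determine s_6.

460

s_2 = 3·(-1) - 2·(-2) + 7 = 8
s_3 = 3·8 - 2·(-1) + 7 = 33
s_4 = 3·33 - 2·8 + 7 = 90
s_5 = 3·90 - 2·33 + 7 = 211
s_6 = 3·211 - 2·90 + 7 = 460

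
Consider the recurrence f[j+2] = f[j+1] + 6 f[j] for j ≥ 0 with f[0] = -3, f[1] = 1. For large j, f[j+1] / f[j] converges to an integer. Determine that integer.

3

The characteristic equation is r^2 - r - 6 = 0, which factors as (r - 3)(r + 2) = 0.
So the roots are 3 and -2. Since |3| > |-2| and the coefficient of 3^j is non-zero, the ratio tends to 3.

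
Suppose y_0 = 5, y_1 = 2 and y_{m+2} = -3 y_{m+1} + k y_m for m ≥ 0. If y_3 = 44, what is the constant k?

-2

y_2 = -6 + 5k
y_3 = 18 - 13k
So 18 - 13k = 44, giving k = -2.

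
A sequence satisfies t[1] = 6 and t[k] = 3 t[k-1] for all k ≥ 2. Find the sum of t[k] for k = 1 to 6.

2184

t[2] = 3*6 = 18
t[3] = 3*18 = 54
t[4] = 3*54 = 162
t[5] = 3*162 = 486
t[6] = 3*486 = 1458
Sum = 6 + 18 + 54 + 162 + 486 + 1458 = 2184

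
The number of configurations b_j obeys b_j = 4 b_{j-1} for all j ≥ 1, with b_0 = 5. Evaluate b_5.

5120

b_1 = 4(5) = 20
b_2 = 4(20) = 80
b_3 = 4(80) = 320
b_4 = 4(320) = 1280
b_5 = 4(1280) = 5120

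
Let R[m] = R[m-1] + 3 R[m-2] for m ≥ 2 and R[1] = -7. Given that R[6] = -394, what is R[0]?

Let R[0] = z.
R[2] = -7 + 3z
R[3] = -28 + 3z
R[4] = -49 + 12z
R[5] = -133 + 21z
R[6] = -280 + 57z
So -280 + 57z = -394, giving z = -2.

-2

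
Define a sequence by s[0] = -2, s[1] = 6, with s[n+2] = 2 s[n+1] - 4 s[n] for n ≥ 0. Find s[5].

s[2] = 2(6) - 4(-2) = 20
s[3] = 2(20) - 4(6) = 16
s[4] = 2(16) - 4(20) = -48
s[5] = 2(-48) - 4(16) = -160

-160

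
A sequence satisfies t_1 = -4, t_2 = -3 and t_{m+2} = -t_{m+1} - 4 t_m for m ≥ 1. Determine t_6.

t_3 = -(-3) - 4*(-4) = 19
t_4 = -19 - 4*(-3) = -7
t_5 = -(-7) - 4*19 = -69
t_6 = -(-69) - 4*(-7) = 97

97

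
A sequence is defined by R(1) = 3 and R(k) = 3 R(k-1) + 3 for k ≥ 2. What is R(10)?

R(2) = 3*3 + 3 = 12
R(3) = 3*12 + 3 = 39
R(4) = 3*39 + 3 = 120
R(5) = 3*120 + 3 = 363
R(6) = 3*363 + 3 = 1092
R(7) = 3*1092 + 3 = 3279
R(8) = 3*3279 + 3 = 9840
R(9) = 3*9840 + 3 = 29523
R(10) = 3*29523 + 3 = 88572

88572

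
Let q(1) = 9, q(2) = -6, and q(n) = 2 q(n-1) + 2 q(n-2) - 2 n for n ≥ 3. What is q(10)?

q(3) = 2*(-6) + 2*9 - 6 = 0
q(4) = 2*0 + 2*(-6) - 8 = -20
q(5) = 2*(-20) + 2*0 - 10 = -50
q(6) = 2*(-50) + 2*(-20) - 12 = -152
q(7) = 2*(-152) + 2*(-50) - 14 = -418
q(8) = 2*(-418) + 2*(-152) - 16 = -1156
q(9) = 2*(-1156) + 2*(-418) - 18 = -3166
q(10) = 2*(-3166) + 2*(-1156) - 20 = -8664

-8664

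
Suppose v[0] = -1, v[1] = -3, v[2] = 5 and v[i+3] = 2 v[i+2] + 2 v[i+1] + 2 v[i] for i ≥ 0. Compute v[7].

v[3] = 2*5 + 2*(-3) + 2*(-1) = 2
v[4] = 2*2 + 2*5 + 2*(-3) = 8
v[5] = 2*8 + 2*2 + 2*5 = 30
v[6] = 2*30 + 2*8 + 2*2 = 80
v[7] = 2*80 + 2*30 + 2*8 = 236

236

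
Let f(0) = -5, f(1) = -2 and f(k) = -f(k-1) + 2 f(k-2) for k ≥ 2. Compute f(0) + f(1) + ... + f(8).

-207

f(2) = -(-2) + 2(-5) = -8
f(3) = -(-8) + 2(-2) = 4
f(4) = -4 + 2(-8) = -20
f(5) = -(-20) + 2(4) = 28
f(6) = -28 + 2(-20) = -68
f(7) = -(-68) + 2(28) = 124
f(8) = -124 + 2(-68) = -260
Sum = (-5) + (-2) + (-8) + 4 + (-20) + 28 + (-68) + 124 + (-260) = -207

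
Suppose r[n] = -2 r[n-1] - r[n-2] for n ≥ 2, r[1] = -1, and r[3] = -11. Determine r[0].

Let r[0] = y.
r[2] = 2 - y
r[3] = -3 + 2y
So -3 + 2y = -11, giving y = -4.

-4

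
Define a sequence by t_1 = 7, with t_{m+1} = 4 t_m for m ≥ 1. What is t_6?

t_2 = 4*7 = 28
t_3 = 4*28 = 112
t_4 = 4*112 = 448
t_5 = 4*448 = 1792
t_6 = 4*1792 = 7168

7168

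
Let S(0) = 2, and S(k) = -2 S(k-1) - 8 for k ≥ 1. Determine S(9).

-2392

S(1) = -2·2 - 8 = -12
S(2) = -2·(-12) - 8 = 16
S(3) = -2·16 - 8 = -40
S(4) = -2·(-40) - 8 = 72
S(5) = -2·72 - 8 = -152
S(6) = -2·(-152) - 8 = 296
S(7) = -2·296 - 8 = -600
S(8) = -2·(-600) - 8 = 1192
S(9) = -2·1192 - 8 = -2392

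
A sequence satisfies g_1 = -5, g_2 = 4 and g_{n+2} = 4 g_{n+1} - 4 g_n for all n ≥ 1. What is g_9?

g_3 = 4*4 - 4*(-5) = 36
g_4 = 4*36 - 4*4 = 128
g_5 = 4*128 - 4*36 = 368
g_6 = 4*368 - 4*128 = 960
g_7 = 4*960 - 4*368 = 2368
g_8 = 4*2368 - 4*960 = 5632
g_9 = 4*5632 - 4*2368 = 13056

13056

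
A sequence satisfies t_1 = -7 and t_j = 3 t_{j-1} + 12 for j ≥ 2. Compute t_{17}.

-43046727

The fixed point is 12/(1 - 3) = -6, so t_j + 6 = 3(t_{j-1} + 6).
Hence t_j = -1·3^{j-1} - 6.
t_{17} = -1·3^{16} - 6 = -1·43046721 - 6 = -43046727.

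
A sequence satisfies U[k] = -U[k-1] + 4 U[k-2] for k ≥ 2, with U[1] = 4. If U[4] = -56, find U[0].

Let U[0] = v.
U[2] = -4 + 4v
U[3] = 20 - 4v
U[4] = -36 + 20v
So -36 + 20v = -56, giving v = -1.

-1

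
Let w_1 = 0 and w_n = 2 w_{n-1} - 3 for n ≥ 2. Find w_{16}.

The fixed point is -3/(1 - 2) = 3, so w_n - 3 = 2(w_{n-1} - 3).
Hence w_n = -3·2^{n-1} + 3.
w_{16} = -3·2^{15} + 3 = -3·32768 + 3 = -98301.

-98301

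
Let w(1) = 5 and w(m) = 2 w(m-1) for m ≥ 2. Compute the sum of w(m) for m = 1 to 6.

w(2) = 2·5 = 10
w(3) = 2·10 = 20
w(4) = 2·20 = 40
w(5) = 2·40 = 80
w(6) = 2·80 = 160
Sum = 5 + 10 + 20 + 40 + 80 + 160 = 315

315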